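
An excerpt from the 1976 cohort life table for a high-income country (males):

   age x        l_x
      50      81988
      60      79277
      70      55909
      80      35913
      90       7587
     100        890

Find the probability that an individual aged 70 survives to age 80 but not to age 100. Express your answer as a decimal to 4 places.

0.6264

This is the probability of reaching 80 but not 100, conditional on being alive at 70: (l_80 − l_100) / l_70.
= (35913 − 890) / 55909 = 35023 / 55909 = 0.626429.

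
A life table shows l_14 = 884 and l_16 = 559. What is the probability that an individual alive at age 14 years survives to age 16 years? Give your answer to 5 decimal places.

0.63235

The conditional survival probability is l_16/l_14 = 559/884 = 0.632353.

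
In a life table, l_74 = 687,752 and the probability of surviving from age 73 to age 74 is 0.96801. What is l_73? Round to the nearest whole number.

l_73 = l_74 / p = 687,752 / 0.96801 = 710480.

710480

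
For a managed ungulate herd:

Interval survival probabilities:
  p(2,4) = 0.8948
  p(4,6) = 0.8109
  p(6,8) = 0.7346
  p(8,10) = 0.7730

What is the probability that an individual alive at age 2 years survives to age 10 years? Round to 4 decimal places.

Chaining the interval survival probabilities: 0.8948 × 0.8109 × 0.7346 × 0.7730.
= 0.412025.

0.4120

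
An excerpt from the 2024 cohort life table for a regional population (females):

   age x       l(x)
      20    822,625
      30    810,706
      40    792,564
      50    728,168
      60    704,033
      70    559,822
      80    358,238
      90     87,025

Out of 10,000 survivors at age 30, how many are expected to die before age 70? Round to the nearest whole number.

The relevant probability is 1 − 559,822/810,706 = 0.309464.
Expected number = 10,000 × 0.309464 = 3095.

3095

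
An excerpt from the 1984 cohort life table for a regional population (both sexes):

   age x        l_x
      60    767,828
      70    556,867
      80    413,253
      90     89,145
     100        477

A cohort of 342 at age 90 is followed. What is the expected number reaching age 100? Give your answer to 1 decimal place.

The relevant probability is 477/89,145 = 0.005351.
Expected number = 342 × 0.005351 = 1.8.

1.8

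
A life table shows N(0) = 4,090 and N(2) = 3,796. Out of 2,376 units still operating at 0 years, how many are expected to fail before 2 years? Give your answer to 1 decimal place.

170.8

The relevant probability is 1 − 3,796/4,090 = 0.071883.
Expected number = 2,376 × 0.071883 = 170.8.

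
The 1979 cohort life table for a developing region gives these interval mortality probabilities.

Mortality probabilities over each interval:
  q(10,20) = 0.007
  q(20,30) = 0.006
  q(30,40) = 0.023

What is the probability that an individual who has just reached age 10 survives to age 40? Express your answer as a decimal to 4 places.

The overall survival probability is (1 − 0.007) × (1 − 0.006) × (1 − 0.023).
= 0.993 × 0.994 × 0.977 = 0.964340.

0.9643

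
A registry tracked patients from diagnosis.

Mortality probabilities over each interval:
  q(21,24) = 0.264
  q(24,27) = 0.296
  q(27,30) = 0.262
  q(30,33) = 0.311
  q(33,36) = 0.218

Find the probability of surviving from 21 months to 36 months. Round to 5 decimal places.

P(survive 21→36) = (1 − 0.264) × (1 − 0.296) × (1 − 0.262) × (1 − 0.311) × (1 − 0.218).
= 0.736 × 0.704 × 0.738 × 0.689 × 0.782 = 0.206031.

0.20603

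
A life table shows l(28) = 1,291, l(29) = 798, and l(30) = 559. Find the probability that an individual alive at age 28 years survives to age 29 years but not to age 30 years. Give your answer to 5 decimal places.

This is the probability of reaching 29 but not 30, conditional on being alive at 28: (l(29) − l(30)) / l(28).
= (798 − 559) / 1,291 = 239 / 1,291 = 0.185128.

0.18513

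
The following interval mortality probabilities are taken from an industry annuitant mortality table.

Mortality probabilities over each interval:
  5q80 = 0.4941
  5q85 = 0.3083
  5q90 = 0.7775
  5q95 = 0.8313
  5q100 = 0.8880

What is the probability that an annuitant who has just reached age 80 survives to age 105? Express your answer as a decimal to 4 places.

Chaining the interval survival probabilities: (1 − 0.4941) × (1 − 0.3083) × (1 − 0.7775) × (1 − 0.8313) × (1 − 0.8880).
= 0.5059 × 0.6917 × 0.2225 × 0.1687 × 0.1120 = 0.001471.

0.0015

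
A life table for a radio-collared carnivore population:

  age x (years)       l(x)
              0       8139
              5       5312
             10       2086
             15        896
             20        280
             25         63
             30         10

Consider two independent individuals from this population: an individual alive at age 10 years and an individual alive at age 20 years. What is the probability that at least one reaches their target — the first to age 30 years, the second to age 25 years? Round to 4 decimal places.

0.2287

p₁ = l(30)/l(10) = 10/2086 = 0.004794; p₂ = l(25)/l(20) = 63/280 = 0.225000.
P(at least one) = 1 − (1−p₁)(1−p₂) = 1 − 0.995206 × 0.775000 = 0.228715.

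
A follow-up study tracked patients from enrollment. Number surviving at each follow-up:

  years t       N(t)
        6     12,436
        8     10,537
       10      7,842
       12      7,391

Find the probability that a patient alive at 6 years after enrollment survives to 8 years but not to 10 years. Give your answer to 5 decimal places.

0.21671

This is the probability of reaching 8 but not 10, conditional on being alive at 6: (N(8) − N(10)) / N(6).
= (10,537 − 7,842) / 12,436 = 2,695 / 12,436 = 0.216710.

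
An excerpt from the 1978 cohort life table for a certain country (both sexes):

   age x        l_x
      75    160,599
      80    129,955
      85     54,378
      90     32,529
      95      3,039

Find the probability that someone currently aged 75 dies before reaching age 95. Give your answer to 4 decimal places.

P(die before 95 | alive at 75) = 1 − l_95/l_75 = 1 − 3,039/160,599 = (157,560)/160,599 = 0.981077.

0.9811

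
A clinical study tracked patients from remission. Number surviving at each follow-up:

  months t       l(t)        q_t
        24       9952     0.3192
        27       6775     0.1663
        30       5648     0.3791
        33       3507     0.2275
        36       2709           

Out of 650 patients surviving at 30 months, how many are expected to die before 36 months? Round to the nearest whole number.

The relevant probability is 1 − 2709/5648 = 0.520361.
Expected number = 650 × 0.520361 = 338.

338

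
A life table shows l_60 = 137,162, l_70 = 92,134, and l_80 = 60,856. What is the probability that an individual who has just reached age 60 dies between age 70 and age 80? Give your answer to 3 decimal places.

We want 10|10q60 = (l_70 − l_80)/l_60.
This is the probability of reaching 70 but not 80, conditional on being alive at 60: (l_70 − l_80) / l_60.
= (92,134 − 60,856) / 137,162 = 31,278 / 137,162 = 0.228037.

0.228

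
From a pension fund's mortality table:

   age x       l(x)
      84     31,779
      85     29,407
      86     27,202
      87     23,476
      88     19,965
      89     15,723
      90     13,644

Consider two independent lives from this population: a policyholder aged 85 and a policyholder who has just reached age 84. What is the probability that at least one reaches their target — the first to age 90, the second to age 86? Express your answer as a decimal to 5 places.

0.92280

p₁ = l(90)/l(85) = 13,644/29,407 = 0.463971; p₂ = l(86)/l(84) = 27,202/31,779 = 0.855974.
P(at least one) = 1 − (1−p₁)(1−p₂) = 1 − 0.536029 × 0.144026 = 0.922798.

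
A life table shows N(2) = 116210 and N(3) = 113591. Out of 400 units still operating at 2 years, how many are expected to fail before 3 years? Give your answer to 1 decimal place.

The relevant probability is 1 − 113591/116210 = 0.022537.
Expected number = 400 × 0.022537 = 9.0.

9.0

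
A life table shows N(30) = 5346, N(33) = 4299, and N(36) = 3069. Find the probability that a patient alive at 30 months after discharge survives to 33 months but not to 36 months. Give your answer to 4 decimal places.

0.2301

This is the probability of reaching 33 but not 36, conditional on being alive at 30: (N(33) − N(36)) / N(30).
= (4299 − 3069) / 5346 = 1230 / 5346 = 0.230079.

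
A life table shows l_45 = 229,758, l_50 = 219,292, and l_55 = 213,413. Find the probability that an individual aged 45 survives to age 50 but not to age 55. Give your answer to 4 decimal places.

0.0256

We want 5|5q45 = (l_50 − l_55)/l_45.
This is the probability of reaching 50 but not 55, conditional on being alive at 45: (l_50 − l_55) / l_45.
= (219,292 − 213,413) / 229,758 = 5,879 / 229,758 = 0.025588.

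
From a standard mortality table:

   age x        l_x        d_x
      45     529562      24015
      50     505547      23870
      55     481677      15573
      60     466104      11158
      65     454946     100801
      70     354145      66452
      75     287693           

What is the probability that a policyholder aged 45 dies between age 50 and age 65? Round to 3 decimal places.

0.096

This is the probability of reaching 50 but not 65, conditional on being alive at 45: (l_50 − l_65) / l_45.
= (505547 − 454946) / 529562 = 50601 / 529562 = 0.095553.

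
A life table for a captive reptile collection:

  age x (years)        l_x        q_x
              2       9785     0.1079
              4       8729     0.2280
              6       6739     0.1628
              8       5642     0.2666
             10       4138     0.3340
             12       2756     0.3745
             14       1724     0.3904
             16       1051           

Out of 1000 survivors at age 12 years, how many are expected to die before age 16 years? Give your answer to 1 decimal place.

618.7

The relevant probability is 1 − 1051/2756 = 0.618650.
Expected number = 1000 × 0.618650 = 618.7.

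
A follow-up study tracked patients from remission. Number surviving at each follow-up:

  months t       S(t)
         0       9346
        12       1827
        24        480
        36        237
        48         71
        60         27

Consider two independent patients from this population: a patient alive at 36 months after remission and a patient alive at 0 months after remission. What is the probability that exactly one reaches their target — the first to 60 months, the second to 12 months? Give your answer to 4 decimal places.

p₁ = S(60)/S(36) = 27/237 = 0.113924; p₂ = S(12)/S(0) = 1827/9346 = 0.195485.
P(exactly one) = p₁(1−p₂) + (1−p₁)p₂ = 0.091654 + 0.173215 = 0.264868.

0.2649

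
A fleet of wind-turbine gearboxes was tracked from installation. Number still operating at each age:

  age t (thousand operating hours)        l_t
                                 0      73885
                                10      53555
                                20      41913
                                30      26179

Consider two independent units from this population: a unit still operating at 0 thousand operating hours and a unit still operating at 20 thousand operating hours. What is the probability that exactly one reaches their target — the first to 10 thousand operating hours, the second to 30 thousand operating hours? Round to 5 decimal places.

p₁ = l_10/l_0 = 53555/73885 = 0.724843; p₂ = l_30/l_20 = 26179/41913 = 0.624603.
P(exactly one) = p₁(1−p₂) + (1−p₁)p₂ = 0.272104 + 0.171864 = 0.443968.

0.44397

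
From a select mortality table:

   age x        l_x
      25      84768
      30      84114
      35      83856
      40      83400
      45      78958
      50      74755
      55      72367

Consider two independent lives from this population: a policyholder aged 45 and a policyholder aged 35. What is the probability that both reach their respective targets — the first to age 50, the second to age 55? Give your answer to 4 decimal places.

0.8171

p₁ = l_50/l_45 = 74755/78958 = 0.946769; p₂ = l_55/l_35 = 72367/83856 = 0.862991.
P(both) = p₁ × p₂ = 0.946769 × 0.862991 = 0.817053.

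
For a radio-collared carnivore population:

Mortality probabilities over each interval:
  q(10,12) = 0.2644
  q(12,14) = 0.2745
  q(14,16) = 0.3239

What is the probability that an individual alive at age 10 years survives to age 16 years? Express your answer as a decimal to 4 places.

0.3608

Chaining the interval survival probabilities: (1 − 0.2644) × (1 − 0.2745) × (1 − 0.3239).
= 0.7356 × 0.7255 × 0.6761 = 0.360820.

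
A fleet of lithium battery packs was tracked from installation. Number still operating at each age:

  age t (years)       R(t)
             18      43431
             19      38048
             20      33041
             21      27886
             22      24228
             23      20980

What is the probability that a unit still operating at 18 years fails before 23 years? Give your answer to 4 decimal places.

P(fail before 23 | operational at 18) = 1 − R(23)/R(18) = 1 − 20980/43431 = (22451)/43431 = 0.516935.

0.5169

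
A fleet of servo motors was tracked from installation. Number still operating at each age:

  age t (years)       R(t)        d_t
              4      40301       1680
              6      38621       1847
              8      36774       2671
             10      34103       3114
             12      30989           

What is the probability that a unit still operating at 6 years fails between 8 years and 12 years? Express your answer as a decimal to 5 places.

This is the probability of reaching 8 but not 12, conditional on being operational at 6: (R(8) − R(12)) / R(6).
= (36774 − 30989) / 38621 = 5785 / 38621 = 0.149789.

0.14979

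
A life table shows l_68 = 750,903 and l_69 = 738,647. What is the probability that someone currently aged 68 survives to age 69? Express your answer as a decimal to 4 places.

We want 1p68 = l_69/l_68.
The conditional survival probability is l_69/l_68 = 738,647/750,903 = 0.983678.

0.9837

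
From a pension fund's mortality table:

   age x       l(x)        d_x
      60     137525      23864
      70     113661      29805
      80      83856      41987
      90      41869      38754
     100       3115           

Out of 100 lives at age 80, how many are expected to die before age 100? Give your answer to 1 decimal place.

96.3

The relevant probability is 1 − 3115/83856 = 0.962853.
Expected number = 100 × 0.962853 = 96.3.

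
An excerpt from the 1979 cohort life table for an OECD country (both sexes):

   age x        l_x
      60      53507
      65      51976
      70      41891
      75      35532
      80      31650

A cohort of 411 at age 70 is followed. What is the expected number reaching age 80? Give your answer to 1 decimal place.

310.5

The relevant probability is 31650/41891 = 0.755532.
Expected number = 411 × 0.755532 = 310.5.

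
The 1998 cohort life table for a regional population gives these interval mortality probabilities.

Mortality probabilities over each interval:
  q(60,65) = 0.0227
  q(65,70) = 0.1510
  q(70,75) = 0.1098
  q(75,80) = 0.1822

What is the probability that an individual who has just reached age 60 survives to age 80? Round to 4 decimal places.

0.6040

P(survive 60→80) = (1 − 0.0227) × (1 − 0.1510) × (1 − 0.1098) × (1 − 0.1822).
= 0.9773 × 0.8490 × 0.8902 × 0.8178 = 0.604046.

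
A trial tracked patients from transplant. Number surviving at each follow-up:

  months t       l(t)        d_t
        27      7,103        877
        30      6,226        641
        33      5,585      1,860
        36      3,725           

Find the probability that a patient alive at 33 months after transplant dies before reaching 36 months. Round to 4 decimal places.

0.3330

P(die before 36 | alive at 33) = 1 − l(36)/l(33) = 1 − 3,725/5,585 = (1,860)/5,585 = 0.333035.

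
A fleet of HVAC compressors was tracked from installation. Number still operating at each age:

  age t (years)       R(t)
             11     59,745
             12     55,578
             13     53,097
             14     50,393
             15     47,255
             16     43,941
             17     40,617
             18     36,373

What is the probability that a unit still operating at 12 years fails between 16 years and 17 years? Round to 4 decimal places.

0.0598

This is the probability of reaching 16 but not 17, conditional on being operational at 12: (R(16) − R(17)) / R(12).
= (43,941 − 40,617) / 55,578 = 3,324 / 55,578 = 0.059808.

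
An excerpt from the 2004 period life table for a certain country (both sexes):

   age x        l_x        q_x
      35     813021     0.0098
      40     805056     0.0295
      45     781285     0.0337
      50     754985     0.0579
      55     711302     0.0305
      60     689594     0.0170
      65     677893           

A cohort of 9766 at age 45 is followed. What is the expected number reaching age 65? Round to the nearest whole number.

The relevant probability is 677893/781285 = 0.867664.
Expected number = 9766 × 0.867664 = 8474.

8474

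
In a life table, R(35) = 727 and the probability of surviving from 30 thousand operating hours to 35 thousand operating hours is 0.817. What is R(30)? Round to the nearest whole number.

R(30) = R(35) / p = 727 / 0.817 = 890.

890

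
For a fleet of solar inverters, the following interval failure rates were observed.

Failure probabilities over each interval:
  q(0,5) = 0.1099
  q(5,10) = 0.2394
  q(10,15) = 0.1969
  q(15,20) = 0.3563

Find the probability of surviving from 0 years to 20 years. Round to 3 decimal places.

Survival from 0 to 20 is the product of surviving each interval: (1 − 0.1099) × (1 − 0.2394) × (1 − 0.1969) × (1 − 0.3563).
= 0.8901 × 0.7606 × 0.8031 × 0.6437 = 0.349984.

0.350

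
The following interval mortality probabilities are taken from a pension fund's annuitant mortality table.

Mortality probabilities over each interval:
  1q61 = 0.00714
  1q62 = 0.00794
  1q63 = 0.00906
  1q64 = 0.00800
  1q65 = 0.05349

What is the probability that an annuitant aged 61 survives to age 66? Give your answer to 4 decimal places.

0.9165

Chaining the interval survival probabilities: (1 − 0.00714) × (1 − 0.00794) × (1 − 0.00906) × (1 − 0.00800) × (1 − 0.05349).
= 0.99286 × 0.99206 × 0.99094 × 0.99200 × 0.94651 = 0.916453.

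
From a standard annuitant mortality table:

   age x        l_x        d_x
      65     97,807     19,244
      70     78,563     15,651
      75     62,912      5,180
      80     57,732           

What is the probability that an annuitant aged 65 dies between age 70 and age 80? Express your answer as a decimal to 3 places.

0.213

We want 5|10q65 = (l_70 − l_80)/l_65.
This is the probability of reaching 70 but not 80, conditional on being alive at 65: (l_70 − l_80) / l_65.
= (78,563 − 57,732) / 97,807 = 20,831 / 97,807 = 0.212981.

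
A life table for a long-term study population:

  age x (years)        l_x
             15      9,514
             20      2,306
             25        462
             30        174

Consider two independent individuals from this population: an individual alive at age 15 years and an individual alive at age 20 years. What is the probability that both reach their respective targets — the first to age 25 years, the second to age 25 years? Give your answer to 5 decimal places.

0.00973

p₁ = l_25/l_15 = 462/9,514 = 0.048560; p₂ = l_25/l_20 = 462/2,306 = 0.200347.
P(both) = p₁ × p₂ = 0.048560 × 0.200347 = 0.009729.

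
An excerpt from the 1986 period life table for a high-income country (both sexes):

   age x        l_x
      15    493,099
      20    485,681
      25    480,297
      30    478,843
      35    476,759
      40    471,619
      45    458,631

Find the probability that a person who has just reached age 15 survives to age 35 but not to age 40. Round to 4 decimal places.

We want 20|5q15 = (l_35 − l_40)/l_15.
This is the probability of reaching 35 but not 40, conditional on being alive at 15: (l_35 − l_40) / l_15.
= (476,759 − 471,619) / 493,099 = 5,140 / 493,099 = 0.010424.

0.0104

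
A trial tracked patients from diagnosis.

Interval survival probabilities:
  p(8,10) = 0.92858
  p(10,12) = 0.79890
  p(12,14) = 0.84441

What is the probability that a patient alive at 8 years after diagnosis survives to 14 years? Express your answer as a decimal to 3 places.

0.626

Chaining the interval survival probabilities: 0.92858 × 0.79890 × 0.84441.
= 0.626419.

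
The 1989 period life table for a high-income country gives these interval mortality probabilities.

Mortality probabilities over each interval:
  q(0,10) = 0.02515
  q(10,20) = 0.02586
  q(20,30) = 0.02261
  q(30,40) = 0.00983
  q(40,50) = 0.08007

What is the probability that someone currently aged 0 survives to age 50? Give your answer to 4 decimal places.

0.8455

Survival from 0 to 50 is the product of surviving each interval: (1 − 0.02515) × (1 − 0.02586) × (1 − 0.02261) × (1 − 0.00983) × (1 − 0.08007).
= 0.97485 × 0.97414 × 0.97739 × 0.99017 × 0.91993 = 0.845457.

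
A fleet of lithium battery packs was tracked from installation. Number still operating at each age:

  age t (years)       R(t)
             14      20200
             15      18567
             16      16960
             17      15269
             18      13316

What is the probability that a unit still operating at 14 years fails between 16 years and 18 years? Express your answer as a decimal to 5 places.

0.18040

This is the probability of reaching 16 but not 18, conditional on being operational at 14: (R(16) − R(18)) / R(14).
= (16960 − 13316) / 20200 = 3644 / 20200 = 0.180396.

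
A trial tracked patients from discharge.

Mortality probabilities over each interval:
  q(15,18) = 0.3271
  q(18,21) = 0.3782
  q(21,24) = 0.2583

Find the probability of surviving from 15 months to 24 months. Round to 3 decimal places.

Survival from 15 to 24 is the product of surviving each interval: (1 − 0.3271) × (1 − 0.3782) × (1 − 0.2583).
= 0.6729 × 0.6218 × 0.7417 = 0.310334.

0.310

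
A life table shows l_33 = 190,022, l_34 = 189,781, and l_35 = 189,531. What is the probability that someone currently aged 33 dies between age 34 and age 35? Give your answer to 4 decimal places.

0.0013

We want 1|1q33 = (l_34 − l_35)/l_33.
This is the probability of reaching 34 but not 35, conditional on being alive at 33: (l_34 − l_35) / l_33.
= (189,781 − 189,531) / 190,022 = 250 / 190,022 = 0.001316.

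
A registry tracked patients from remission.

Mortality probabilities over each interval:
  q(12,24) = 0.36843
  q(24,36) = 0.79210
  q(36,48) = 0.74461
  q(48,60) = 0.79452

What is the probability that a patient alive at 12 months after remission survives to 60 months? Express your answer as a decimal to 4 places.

Chaining the interval survival probabilities: (1 − 0.36843) × (1 − 0.79210) × (1 − 0.74461) × (1 − 0.79452).
= 0.63157 × 0.20790 × 0.25539 × 0.20548 = 0.006890.

0.0069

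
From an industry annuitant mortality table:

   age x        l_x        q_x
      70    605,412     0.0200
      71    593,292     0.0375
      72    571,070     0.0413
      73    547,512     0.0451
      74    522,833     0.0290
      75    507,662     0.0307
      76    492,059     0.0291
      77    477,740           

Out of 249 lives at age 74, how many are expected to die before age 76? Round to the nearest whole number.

The relevant probability is 1 − 492,059/522,833 = 0.058860.
Expected number = 249 × 0.058860 = 15.

15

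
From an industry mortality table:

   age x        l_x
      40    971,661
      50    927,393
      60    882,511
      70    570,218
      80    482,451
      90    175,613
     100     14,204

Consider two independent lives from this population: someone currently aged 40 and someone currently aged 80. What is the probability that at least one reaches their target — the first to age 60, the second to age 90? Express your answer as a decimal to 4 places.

0.9416

p₁ = l_60/l_40 = 882,511/971,661 = 0.908250; p₂ = l_90/l_80 = 175,613/482,451 = 0.364002.
P(at least one) = 1 − (1−p₁)(1−p₂) = 1 − 0.091750 × 0.635998 = 0.941647.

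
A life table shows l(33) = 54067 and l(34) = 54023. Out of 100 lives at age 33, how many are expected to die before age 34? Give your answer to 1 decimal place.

0.1

The relevant probability is 1 − 54023/54067 = 0.000814.
Expected number = 100 × 0.000814 = 0.1.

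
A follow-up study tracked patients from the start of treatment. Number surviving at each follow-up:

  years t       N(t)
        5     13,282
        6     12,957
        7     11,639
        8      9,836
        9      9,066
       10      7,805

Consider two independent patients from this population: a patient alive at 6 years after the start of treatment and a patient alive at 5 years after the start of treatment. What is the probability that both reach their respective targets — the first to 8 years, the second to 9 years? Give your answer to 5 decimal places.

0.51816

p₁ = N(8)/N(6) = 9,836/12,957 = 0.759126; p₂ = N(9)/N(5) = 9,066/13,282 = 0.682578.
P(both) = p₁ × p₂ = 0.759126 × 0.682578 = 0.518163.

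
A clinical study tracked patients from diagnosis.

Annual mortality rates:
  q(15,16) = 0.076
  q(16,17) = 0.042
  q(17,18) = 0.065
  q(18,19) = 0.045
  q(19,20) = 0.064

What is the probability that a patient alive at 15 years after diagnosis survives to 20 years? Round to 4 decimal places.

0.7398

The overall survival probability is (1 − 0.076) × (1 − 0.042) × (1 − 0.065) × (1 − 0.045) × (1 − 0.064).
= 0.924 × 0.958 × 0.935 × 0.955 × 0.936 = 0.739824.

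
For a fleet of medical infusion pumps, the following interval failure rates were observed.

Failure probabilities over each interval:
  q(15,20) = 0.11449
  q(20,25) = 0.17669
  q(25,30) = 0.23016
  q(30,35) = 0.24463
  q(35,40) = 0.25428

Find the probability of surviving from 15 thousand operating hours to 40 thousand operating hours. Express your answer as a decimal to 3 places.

0.316

P(survive 15→40) = (1 − 0.11449) × (1 − 0.17669) × (1 − 0.23016) × (1 − 0.24463) × (1 − 0.25428).
= 0.88551 × 0.82331 × 0.76984 × 0.75537 × 0.74572 = 0.316150.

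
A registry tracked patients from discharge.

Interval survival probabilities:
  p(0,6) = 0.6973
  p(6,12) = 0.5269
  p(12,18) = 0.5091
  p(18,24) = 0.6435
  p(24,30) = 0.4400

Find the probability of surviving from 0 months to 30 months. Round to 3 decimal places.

P(survive 0→30) = 0.6973 × 0.5269 × 0.5091 × 0.6435 × 0.4400.
= 0.052961.

0.053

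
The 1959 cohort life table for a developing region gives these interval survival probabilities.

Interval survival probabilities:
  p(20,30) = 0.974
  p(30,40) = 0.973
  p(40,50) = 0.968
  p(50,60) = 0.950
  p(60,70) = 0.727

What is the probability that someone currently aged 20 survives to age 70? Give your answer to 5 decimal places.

0.63359

The overall survival probability is 0.974 × 0.973 × 0.968 × 0.950 × 0.727.
= 0.633585.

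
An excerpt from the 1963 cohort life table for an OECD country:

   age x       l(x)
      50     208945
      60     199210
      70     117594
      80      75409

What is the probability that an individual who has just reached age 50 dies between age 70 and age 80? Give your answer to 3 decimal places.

0.202

This is the probability of reaching 70 but not 80, conditional on being alive at 50: (l(70) − l(80)) / l(50).
= (117594 − 75409) / 208945 = 42185 / 208945 = 0.201895.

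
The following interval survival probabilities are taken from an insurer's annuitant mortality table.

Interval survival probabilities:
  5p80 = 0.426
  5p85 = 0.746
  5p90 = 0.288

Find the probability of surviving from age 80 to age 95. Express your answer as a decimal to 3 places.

0.092

Chaining the interval survival probabilities: 0.426 × 0.746 × 0.288.
= 0.091525.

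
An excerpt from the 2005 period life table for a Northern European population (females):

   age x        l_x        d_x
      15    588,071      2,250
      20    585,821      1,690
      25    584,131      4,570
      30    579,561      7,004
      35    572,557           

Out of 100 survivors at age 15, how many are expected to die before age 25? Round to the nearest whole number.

The relevant probability is 1 − 584,131/588,071 = 0.006700.
Expected number = 100 × 0.006700 = 1.

1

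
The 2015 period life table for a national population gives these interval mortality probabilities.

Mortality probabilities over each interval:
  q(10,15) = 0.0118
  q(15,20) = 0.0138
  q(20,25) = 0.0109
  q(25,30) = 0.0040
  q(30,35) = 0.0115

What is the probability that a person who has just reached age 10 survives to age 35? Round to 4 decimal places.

P(survive 10→35) = (1 − 0.0118) × (1 − 0.0138) × (1 − 0.0109) × (1 − 0.0040) × (1 − 0.0115).
= 0.9882 × 0.9862 × 0.9891 × 0.9960 × 0.9885 = 0.949043.

0.9490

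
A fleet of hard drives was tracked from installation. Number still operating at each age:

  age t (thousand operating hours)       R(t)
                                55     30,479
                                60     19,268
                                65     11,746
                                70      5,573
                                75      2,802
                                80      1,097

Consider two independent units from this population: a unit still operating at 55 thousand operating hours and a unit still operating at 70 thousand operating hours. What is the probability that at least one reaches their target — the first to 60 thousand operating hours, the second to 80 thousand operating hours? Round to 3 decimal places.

0.705

p₁ = R(60)/R(55) = 19,268/30,479 = 0.632173; p₂ = R(80)/R(70) = 1,097/5,573 = 0.196842.
P(at least one) = 1 − (1−p₁)(1−p₂) = 1 − 0.367827 × 0.803158 = 0.704577.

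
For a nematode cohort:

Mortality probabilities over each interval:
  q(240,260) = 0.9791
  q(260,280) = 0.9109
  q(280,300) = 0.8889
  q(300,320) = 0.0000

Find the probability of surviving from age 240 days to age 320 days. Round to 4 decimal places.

0.0002

Survival from 240 to 320 is the product of surviving each interval: (1 − 0.9791) × (1 − 0.9109) × (1 − 0.8889) × (1 − 0.0000).
= 0.0209 × 0.0891 × 0.1111 × 1.0000 = 0.000207.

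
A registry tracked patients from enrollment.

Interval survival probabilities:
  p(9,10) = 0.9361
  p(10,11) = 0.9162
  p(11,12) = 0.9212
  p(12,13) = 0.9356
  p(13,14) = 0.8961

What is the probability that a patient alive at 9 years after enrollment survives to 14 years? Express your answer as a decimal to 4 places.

P(survive 9→14) = 0.9361 × 0.9162 × 0.9212 × 0.9356 × 0.8961.
= 0.662389.

0.6624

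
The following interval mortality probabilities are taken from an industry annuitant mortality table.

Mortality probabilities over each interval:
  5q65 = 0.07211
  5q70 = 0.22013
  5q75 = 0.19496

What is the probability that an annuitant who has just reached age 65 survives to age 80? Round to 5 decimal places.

The overall survival probability is (1 − 0.07211) × (1 − 0.22013) × (1 − 0.19496).
= 0.92789 × 0.77987 × 0.80504 = 0.582554.

0.58255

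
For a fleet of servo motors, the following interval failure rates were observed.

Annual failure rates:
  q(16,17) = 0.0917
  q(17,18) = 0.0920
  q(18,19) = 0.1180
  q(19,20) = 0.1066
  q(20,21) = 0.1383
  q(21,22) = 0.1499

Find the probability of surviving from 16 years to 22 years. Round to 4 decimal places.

Chaining the interval survival probabilities: (1 − 0.0917) × (1 − 0.0920) × (1 − 0.1180) × (1 − 0.1066) × (1 − 0.1383) × (1 − 0.1499).
= 0.9083 × 0.9080 × 0.8820 × 0.8934 × 0.8617 × 0.8501 = 0.476054.

0.4761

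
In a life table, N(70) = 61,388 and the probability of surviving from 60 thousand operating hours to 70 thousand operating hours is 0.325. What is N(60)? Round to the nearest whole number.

188886

N(60) = N(70) / p = 61,388 / 0.325 = 188886.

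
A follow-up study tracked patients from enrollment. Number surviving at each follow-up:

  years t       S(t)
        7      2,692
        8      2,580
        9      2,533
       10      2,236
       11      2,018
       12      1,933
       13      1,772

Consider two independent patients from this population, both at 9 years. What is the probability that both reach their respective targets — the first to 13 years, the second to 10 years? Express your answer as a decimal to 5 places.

0.61754

p₁ = S(13)/S(9) = 1,772/2,533 = 0.699566; p₂ = S(10)/S(9) = 2,236/2,533 = 0.882748.
P(both) = p₁ × p₂ = 0.699566 × 0.882748 = 0.617540.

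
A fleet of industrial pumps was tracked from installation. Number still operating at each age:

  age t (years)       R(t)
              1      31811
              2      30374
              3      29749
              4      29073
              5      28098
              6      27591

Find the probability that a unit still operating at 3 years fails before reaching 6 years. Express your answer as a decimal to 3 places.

0.073

P(fail before 6 | operational at 3) = 1 − R(6)/R(3) = 1 − 27591/29749 = (2158)/29749 = 0.072540.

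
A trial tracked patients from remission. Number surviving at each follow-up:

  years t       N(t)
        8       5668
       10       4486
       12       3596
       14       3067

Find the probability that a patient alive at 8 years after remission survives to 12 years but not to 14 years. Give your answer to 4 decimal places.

0.0933

This is the probability of reaching 12 but not 14, conditional on being alive at 8: (N(12) − N(14)) / N(8).
= (3596 − 3067) / 5668 = 529 / 5668 = 0.093331.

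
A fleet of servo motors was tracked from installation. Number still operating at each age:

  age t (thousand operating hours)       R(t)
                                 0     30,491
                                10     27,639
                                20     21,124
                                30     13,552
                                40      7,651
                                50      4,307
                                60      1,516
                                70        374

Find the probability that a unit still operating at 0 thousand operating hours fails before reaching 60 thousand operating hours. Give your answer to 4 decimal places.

0.9503

P(fail before 60 | operational at 0) = 1 − R(60)/R(0) = 1 − 1,516/30,491 = (28,975)/30,491 = 0.950280.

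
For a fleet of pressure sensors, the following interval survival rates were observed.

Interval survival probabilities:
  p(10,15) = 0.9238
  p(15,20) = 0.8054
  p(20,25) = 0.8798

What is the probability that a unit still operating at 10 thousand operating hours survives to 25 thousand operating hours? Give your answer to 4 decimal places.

The overall survival probability is 0.9238 × 0.8054 × 0.8798.
= 0.654596.

0.6546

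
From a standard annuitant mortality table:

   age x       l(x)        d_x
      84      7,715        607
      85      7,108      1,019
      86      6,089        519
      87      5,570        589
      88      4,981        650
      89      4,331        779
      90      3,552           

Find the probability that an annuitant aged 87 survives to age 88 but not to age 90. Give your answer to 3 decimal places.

0.257

This is the probability of reaching 88 but not 90, conditional on being alive at 87: (l(88) − l(90)) / l(87).
= (4,981 − 3,552) / 5,570 = 1,429 / 5,570 = 0.256553.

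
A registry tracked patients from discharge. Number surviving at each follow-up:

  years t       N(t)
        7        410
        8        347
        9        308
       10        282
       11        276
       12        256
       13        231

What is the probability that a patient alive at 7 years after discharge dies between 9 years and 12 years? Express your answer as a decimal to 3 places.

0.127

This is the probability of reaching 9 but not 12, conditional on being alive at 7: (N(9) − N(12)) / N(7).
= (308 − 256) / 410 = 52 / 410 = 0.126829.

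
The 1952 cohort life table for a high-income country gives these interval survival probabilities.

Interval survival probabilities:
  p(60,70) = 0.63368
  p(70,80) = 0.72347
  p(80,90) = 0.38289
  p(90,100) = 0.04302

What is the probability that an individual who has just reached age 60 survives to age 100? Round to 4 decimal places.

The overall survival probability is 0.63368 × 0.72347 × 0.38289 × 0.04302.
= 0.007552.

0.0076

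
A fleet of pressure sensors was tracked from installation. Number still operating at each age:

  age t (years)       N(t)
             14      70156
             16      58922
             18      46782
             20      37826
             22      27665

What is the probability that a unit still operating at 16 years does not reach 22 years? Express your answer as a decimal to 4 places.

P(fail before 22 | operational at 16) = 1 − N(22)/N(16) = 1 − 27665/58922 = (31257)/58922 = 0.530481.

0.5305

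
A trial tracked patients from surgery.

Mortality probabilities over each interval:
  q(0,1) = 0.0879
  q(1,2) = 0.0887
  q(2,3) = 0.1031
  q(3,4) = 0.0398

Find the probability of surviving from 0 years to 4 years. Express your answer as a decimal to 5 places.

Survival from 0 to 4 is the product of surviving each interval: (1 − 0.0879) × (1 − 0.0887) × (1 − 0.1031) × (1 − 0.0398).
= 0.9121 × 0.9113 × 0.8969 × 0.9602 = 0.715829.

0.71583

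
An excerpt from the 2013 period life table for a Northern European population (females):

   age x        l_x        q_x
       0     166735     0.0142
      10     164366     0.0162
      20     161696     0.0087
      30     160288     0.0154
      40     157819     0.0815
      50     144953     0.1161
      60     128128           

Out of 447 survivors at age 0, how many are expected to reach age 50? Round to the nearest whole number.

The relevant probability is 144953/166735 = 0.869362.
Expected number = 447 × 0.869362 = 389.

389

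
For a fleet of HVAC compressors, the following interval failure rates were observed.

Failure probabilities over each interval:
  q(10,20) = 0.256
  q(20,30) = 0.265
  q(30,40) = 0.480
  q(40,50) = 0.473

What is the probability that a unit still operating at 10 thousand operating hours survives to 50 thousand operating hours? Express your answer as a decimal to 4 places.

0.1499

P(survive 10→50) = (1 − 0.256) × (1 − 0.265) × (1 − 0.480) × (1 − 0.473).
= 0.744 × 0.735 × 0.520 × 0.527 = 0.149856.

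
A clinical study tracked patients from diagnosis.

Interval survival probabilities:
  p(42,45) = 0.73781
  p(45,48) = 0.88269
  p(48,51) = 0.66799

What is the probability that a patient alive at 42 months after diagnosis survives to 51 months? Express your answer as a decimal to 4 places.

0.4350

The overall survival probability is 0.73781 × 0.88269 × 0.66799.
= 0.435034.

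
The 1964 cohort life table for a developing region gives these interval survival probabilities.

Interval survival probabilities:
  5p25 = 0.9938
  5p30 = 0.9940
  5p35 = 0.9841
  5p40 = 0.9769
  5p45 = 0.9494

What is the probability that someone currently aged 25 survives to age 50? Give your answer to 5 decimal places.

0.90162

25p25 = 0.9938 × 0.9940 × 0.9841 × 0.9769 × 0.9494.
= 0.901621.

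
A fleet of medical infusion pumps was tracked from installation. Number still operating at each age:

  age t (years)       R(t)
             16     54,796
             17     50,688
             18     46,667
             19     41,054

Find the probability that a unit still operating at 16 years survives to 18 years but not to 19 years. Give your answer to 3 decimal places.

This is the probability of reaching 18 but not 19, conditional on being operational at 16: (R(18) − R(19)) / R(16).
= (46,667 − 41,054) / 54,796 = 5,613 / 54,796 = 0.102434.

0.102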